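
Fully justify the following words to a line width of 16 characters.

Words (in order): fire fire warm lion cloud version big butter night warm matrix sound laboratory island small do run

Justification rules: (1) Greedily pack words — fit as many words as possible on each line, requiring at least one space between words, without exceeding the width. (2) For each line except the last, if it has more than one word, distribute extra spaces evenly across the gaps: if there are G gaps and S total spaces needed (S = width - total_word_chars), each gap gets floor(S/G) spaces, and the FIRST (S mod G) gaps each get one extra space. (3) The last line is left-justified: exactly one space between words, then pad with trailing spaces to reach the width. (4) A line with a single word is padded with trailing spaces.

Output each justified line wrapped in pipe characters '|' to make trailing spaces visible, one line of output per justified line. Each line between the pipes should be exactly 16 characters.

Line 1: ['fire', 'fire', 'warm'] (min_width=14, slack=2)
Line 2: ['lion', 'cloud'] (min_width=10, slack=6)
Line 3: ['version', 'big'] (min_width=11, slack=5)
Line 4: ['butter', 'night'] (min_width=12, slack=4)
Line 5: ['warm', 'matrix'] (min_width=11, slack=5)
Line 6: ['sound', 'laboratory'] (min_width=16, slack=0)
Line 7: ['island', 'small', 'do'] (min_width=15, slack=1)
Line 8: ['run'] (min_width=3, slack=13)

Answer: |fire  fire  warm|
|lion       cloud|
|version      big|
|butter     night|
|warm      matrix|
|sound laboratory|
|island  small do|
|run             |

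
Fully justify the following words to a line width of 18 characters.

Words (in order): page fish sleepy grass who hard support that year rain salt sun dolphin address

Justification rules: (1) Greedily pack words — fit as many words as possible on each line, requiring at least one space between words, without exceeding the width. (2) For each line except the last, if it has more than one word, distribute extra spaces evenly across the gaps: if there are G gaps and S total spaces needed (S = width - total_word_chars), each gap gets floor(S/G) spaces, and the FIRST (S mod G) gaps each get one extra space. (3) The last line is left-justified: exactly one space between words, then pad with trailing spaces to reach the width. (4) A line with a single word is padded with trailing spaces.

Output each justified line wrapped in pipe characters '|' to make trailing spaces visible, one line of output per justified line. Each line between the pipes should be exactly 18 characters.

Answer: |page  fish  sleepy|
|grass   who   hard|
|support  that year|
|rain    salt   sun|
|dolphin address   |

Derivation:
Line 1: ['page', 'fish', 'sleepy'] (min_width=16, slack=2)
Line 2: ['grass', 'who', 'hard'] (min_width=14, slack=4)
Line 3: ['support', 'that', 'year'] (min_width=17, slack=1)
Line 4: ['rain', 'salt', 'sun'] (min_width=13, slack=5)
Line 5: ['dolphin', 'address'] (min_width=15, slack=3)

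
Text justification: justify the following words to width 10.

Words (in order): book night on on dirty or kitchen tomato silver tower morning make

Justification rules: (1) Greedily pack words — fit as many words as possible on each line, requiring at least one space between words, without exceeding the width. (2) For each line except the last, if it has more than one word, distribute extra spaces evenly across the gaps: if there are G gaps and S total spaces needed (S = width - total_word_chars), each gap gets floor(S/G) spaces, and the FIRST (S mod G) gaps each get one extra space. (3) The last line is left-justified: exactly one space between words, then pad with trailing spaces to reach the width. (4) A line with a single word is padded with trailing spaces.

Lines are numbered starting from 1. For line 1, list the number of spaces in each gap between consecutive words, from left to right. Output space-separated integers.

Line 1: ['book', 'night'] (min_width=10, slack=0)
Line 2: ['on', 'on'] (min_width=5, slack=5)
Line 3: ['dirty', 'or'] (min_width=8, slack=2)
Line 4: ['kitchen'] (min_width=7, slack=3)
Line 5: ['tomato'] (min_width=6, slack=4)
Line 6: ['silver'] (min_width=6, slack=4)
Line 7: ['tower'] (min_width=5, slack=5)
Line 8: ['morning'] (min_width=7, slack=3)
Line 9: ['make'] (min_width=4, slack=6)

Answer: 1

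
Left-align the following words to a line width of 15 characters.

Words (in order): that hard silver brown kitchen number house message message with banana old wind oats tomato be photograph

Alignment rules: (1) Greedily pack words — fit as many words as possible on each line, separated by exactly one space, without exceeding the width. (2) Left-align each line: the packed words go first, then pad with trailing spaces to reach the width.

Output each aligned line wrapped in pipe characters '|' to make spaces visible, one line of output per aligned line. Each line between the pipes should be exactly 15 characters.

Answer: |that hard      |
|silver brown   |
|kitchen number |
|house message  |
|message with   |
|banana old wind|
|oats tomato be |
|photograph     |

Derivation:
Line 1: ['that', 'hard'] (min_width=9, slack=6)
Line 2: ['silver', 'brown'] (min_width=12, slack=3)
Line 3: ['kitchen', 'number'] (min_width=14, slack=1)
Line 4: ['house', 'message'] (min_width=13, slack=2)
Line 5: ['message', 'with'] (min_width=12, slack=3)
Line 6: ['banana', 'old', 'wind'] (min_width=15, slack=0)
Line 7: ['oats', 'tomato', 'be'] (min_width=14, slack=1)
Line 8: ['photograph'] (min_width=10, slack=5)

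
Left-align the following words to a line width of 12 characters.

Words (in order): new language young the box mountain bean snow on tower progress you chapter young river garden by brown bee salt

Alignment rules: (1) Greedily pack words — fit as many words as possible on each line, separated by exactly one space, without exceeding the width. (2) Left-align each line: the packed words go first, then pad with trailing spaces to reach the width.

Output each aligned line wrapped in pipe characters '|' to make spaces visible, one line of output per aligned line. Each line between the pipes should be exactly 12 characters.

Line 1: ['new', 'language'] (min_width=12, slack=0)
Line 2: ['young', 'the'] (min_width=9, slack=3)
Line 3: ['box', 'mountain'] (min_width=12, slack=0)
Line 4: ['bean', 'snow', 'on'] (min_width=12, slack=0)
Line 5: ['tower'] (min_width=5, slack=7)
Line 6: ['progress', 'you'] (min_width=12, slack=0)
Line 7: ['chapter'] (min_width=7, slack=5)
Line 8: ['young', 'river'] (min_width=11, slack=1)
Line 9: ['garden', 'by'] (min_width=9, slack=3)
Line 10: ['brown', 'bee'] (min_width=9, slack=3)
Line 11: ['salt'] (min_width=4, slack=8)

Answer: |new language|
|young the   |
|box mountain|
|bean snow on|
|tower       |
|progress you|
|chapter     |
|young river |
|garden by   |
|brown bee   |
|salt        |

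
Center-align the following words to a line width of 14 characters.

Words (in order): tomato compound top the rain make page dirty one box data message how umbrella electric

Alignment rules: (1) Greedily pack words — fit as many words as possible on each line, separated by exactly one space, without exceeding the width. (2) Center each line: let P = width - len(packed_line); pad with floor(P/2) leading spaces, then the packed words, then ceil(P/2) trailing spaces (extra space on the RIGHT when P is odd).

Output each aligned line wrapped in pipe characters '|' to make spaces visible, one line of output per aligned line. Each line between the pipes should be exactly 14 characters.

Line 1: ['tomato'] (min_width=6, slack=8)
Line 2: ['compound', 'top'] (min_width=12, slack=2)
Line 3: ['the', 'rain', 'make'] (min_width=13, slack=1)
Line 4: ['page', 'dirty', 'one'] (min_width=14, slack=0)
Line 5: ['box', 'data'] (min_width=8, slack=6)
Line 6: ['message', 'how'] (min_width=11, slack=3)
Line 7: ['umbrella'] (min_width=8, slack=6)
Line 8: ['electric'] (min_width=8, slack=6)

Answer: |    tomato    |
| compound top |
|the rain make |
|page dirty one|
|   box data   |
| message how  |
|   umbrella   |
|   electric   |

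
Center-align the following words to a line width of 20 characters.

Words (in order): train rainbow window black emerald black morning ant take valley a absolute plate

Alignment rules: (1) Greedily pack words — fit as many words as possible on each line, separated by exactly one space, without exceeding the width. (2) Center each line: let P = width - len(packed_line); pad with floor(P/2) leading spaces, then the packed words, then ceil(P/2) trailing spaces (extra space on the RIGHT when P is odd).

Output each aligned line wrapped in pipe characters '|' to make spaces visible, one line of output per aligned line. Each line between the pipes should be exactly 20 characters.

Answer: |train rainbow window|
|black emerald black |
|  morning ant take  |
| valley a absolute  |
|       plate        |

Derivation:
Line 1: ['train', 'rainbow', 'window'] (min_width=20, slack=0)
Line 2: ['black', 'emerald', 'black'] (min_width=19, slack=1)
Line 3: ['morning', 'ant', 'take'] (min_width=16, slack=4)
Line 4: ['valley', 'a', 'absolute'] (min_width=17, slack=3)
Line 5: ['plate'] (min_width=5, slack=15)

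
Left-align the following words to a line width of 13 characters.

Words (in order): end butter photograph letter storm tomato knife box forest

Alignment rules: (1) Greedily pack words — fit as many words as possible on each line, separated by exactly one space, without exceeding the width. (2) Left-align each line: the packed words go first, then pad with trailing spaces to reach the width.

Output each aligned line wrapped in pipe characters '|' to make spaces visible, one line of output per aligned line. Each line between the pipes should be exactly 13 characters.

Line 1: ['end', 'butter'] (min_width=10, slack=3)
Line 2: ['photograph'] (min_width=10, slack=3)
Line 3: ['letter', 'storm'] (min_width=12, slack=1)
Line 4: ['tomato', 'knife'] (min_width=12, slack=1)
Line 5: ['box', 'forest'] (min_width=10, slack=3)

Answer: |end butter   |
|photograph   |
|letter storm |
|tomato knife |
|box forest   |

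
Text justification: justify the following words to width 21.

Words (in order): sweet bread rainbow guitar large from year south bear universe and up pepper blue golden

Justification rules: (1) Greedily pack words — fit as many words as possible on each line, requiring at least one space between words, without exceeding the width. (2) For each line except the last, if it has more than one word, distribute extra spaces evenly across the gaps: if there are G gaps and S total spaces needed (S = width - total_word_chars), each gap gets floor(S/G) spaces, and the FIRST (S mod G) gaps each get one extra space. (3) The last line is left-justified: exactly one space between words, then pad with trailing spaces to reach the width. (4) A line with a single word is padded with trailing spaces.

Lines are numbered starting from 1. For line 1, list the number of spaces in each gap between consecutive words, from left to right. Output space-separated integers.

Answer: 2 2

Derivation:
Line 1: ['sweet', 'bread', 'rainbow'] (min_width=19, slack=2)
Line 2: ['guitar', 'large', 'from'] (min_width=17, slack=4)
Line 3: ['year', 'south', 'bear'] (min_width=15, slack=6)
Line 4: ['universe', 'and', 'up'] (min_width=15, slack=6)
Line 5: ['pepper', 'blue', 'golden'] (min_width=18, slack=3)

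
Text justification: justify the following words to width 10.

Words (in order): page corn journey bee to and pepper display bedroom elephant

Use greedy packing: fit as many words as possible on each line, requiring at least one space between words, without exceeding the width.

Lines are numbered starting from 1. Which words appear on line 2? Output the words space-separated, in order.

Answer: journey

Derivation:
Line 1: ['page', 'corn'] (min_width=9, slack=1)
Line 2: ['journey'] (min_width=7, slack=3)
Line 3: ['bee', 'to', 'and'] (min_width=10, slack=0)
Line 4: ['pepper'] (min_width=6, slack=4)
Line 5: ['display'] (min_width=7, slack=3)
Line 6: ['bedroom'] (min_width=7, slack=3)
Line 7: ['elephant'] (min_width=8, slack=2)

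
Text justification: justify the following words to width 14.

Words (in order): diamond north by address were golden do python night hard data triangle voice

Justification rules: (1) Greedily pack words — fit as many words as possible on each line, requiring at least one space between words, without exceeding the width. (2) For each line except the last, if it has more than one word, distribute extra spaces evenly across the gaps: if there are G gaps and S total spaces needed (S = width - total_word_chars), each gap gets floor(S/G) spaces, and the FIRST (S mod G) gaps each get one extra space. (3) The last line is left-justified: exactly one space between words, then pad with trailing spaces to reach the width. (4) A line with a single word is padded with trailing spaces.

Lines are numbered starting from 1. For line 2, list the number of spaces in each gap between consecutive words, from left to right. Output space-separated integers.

Line 1: ['diamond', 'north'] (min_width=13, slack=1)
Line 2: ['by', 'address'] (min_width=10, slack=4)
Line 3: ['were', 'golden', 'do'] (min_width=14, slack=0)
Line 4: ['python', 'night'] (min_width=12, slack=2)
Line 5: ['hard', 'data'] (min_width=9, slack=5)
Line 6: ['triangle', 'voice'] (min_width=14, slack=0)

Answer: 5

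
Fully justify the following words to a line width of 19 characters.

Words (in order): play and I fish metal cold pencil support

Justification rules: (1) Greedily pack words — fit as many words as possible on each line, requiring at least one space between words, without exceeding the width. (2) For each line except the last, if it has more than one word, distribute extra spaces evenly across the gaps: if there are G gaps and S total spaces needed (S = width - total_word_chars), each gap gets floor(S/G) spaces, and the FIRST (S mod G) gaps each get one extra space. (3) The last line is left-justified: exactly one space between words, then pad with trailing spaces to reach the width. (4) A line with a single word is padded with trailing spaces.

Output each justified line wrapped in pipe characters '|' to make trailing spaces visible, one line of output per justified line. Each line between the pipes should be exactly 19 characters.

Line 1: ['play', 'and', 'I', 'fish'] (min_width=15, slack=4)
Line 2: ['metal', 'cold', 'pencil'] (min_width=17, slack=2)
Line 3: ['support'] (min_width=7, slack=12)

Answer: |play   and  I  fish|
|metal  cold  pencil|
|support            |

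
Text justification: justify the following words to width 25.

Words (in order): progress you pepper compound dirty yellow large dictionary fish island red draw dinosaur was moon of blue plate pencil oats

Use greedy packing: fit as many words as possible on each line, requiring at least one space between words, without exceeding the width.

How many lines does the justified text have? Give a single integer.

Line 1: ['progress', 'you', 'pepper'] (min_width=19, slack=6)
Line 2: ['compound', 'dirty', 'yellow'] (min_width=21, slack=4)
Line 3: ['large', 'dictionary', 'fish'] (min_width=21, slack=4)
Line 4: ['island', 'red', 'draw', 'dinosaur'] (min_width=24, slack=1)
Line 5: ['was', 'moon', 'of', 'blue', 'plate'] (min_width=22, slack=3)
Line 6: ['pencil', 'oats'] (min_width=11, slack=14)
Total lines: 6

Answer: 6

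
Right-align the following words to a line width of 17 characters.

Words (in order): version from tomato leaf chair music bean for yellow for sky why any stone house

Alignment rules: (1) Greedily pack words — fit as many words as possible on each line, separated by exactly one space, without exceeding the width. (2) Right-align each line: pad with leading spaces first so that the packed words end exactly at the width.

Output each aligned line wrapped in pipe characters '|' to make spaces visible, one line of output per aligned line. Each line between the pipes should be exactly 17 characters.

Answer: |     version from|
|tomato leaf chair|
|   music bean for|
|   yellow for sky|
|    why any stone|
|            house|

Derivation:
Line 1: ['version', 'from'] (min_width=12, slack=5)
Line 2: ['tomato', 'leaf', 'chair'] (min_width=17, slack=0)
Line 3: ['music', 'bean', 'for'] (min_width=14, slack=3)
Line 4: ['yellow', 'for', 'sky'] (min_width=14, slack=3)
Line 5: ['why', 'any', 'stone'] (min_width=13, slack=4)
Line 6: ['house'] (min_width=5, slack=12)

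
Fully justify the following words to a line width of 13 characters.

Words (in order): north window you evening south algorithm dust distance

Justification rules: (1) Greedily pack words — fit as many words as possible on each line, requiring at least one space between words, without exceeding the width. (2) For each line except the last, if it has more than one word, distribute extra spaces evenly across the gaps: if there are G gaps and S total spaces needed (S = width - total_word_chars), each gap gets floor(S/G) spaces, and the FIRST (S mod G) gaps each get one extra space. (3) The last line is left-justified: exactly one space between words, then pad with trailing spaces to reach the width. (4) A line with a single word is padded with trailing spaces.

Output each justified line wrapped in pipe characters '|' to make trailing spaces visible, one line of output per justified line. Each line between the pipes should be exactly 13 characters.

Line 1: ['north', 'window'] (min_width=12, slack=1)
Line 2: ['you', 'evening'] (min_width=11, slack=2)
Line 3: ['south'] (min_width=5, slack=8)
Line 4: ['algorithm'] (min_width=9, slack=4)
Line 5: ['dust', 'distance'] (min_width=13, slack=0)

Answer: |north  window|
|you   evening|
|south        |
|algorithm    |
|dust distance|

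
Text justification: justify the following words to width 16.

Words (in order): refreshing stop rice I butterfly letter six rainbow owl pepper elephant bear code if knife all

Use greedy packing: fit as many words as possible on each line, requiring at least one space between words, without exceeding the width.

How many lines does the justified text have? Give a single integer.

Line 1: ['refreshing', 'stop'] (min_width=15, slack=1)
Line 2: ['rice', 'I', 'butterfly'] (min_width=16, slack=0)
Line 3: ['letter', 'six'] (min_width=10, slack=6)
Line 4: ['rainbow', 'owl'] (min_width=11, slack=5)
Line 5: ['pepper', 'elephant'] (min_width=15, slack=1)
Line 6: ['bear', 'code', 'if'] (min_width=12, slack=4)
Line 7: ['knife', 'all'] (min_width=9, slack=7)
Total lines: 7

Answer: 7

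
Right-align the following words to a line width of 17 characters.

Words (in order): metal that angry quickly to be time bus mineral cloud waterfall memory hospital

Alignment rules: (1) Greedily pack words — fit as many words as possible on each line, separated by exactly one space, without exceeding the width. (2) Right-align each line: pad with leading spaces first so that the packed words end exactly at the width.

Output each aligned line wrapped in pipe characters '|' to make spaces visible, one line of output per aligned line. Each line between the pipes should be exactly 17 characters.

Line 1: ['metal', 'that', 'angry'] (min_width=16, slack=1)
Line 2: ['quickly', 'to', 'be'] (min_width=13, slack=4)
Line 3: ['time', 'bus', 'mineral'] (min_width=16, slack=1)
Line 4: ['cloud', 'waterfall'] (min_width=15, slack=2)
Line 5: ['memory', 'hospital'] (min_width=15, slack=2)

Answer: | metal that angry|
|    quickly to be|
| time bus mineral|
|  cloud waterfall|
|  memory hospital|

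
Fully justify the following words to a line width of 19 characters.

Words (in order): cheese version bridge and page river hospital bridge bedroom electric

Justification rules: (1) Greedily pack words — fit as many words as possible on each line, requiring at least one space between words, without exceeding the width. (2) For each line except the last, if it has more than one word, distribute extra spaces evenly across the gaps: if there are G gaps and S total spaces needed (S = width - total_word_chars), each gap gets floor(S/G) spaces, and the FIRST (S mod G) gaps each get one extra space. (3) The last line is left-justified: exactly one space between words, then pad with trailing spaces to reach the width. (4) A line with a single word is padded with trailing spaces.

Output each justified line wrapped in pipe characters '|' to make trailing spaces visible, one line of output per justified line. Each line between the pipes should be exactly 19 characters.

Line 1: ['cheese', 'version'] (min_width=14, slack=5)
Line 2: ['bridge', 'and', 'page'] (min_width=15, slack=4)
Line 3: ['river', 'hospital'] (min_width=14, slack=5)
Line 4: ['bridge', 'bedroom'] (min_width=14, slack=5)
Line 5: ['electric'] (min_width=8, slack=11)

Answer: |cheese      version|
|bridge   and   page|
|river      hospital|
|bridge      bedroom|
|electric           |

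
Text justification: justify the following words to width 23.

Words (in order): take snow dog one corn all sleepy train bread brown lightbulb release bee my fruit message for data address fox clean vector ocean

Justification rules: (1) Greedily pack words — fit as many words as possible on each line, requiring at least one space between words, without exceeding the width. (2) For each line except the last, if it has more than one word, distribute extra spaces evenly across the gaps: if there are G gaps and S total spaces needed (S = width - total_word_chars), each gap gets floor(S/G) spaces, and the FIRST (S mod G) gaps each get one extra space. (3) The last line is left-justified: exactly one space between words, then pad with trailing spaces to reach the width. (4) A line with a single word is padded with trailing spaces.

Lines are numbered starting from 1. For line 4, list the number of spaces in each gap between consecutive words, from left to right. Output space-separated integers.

Answer: 2 2 2

Derivation:
Line 1: ['take', 'snow', 'dog', 'one', 'corn'] (min_width=22, slack=1)
Line 2: ['all', 'sleepy', 'train', 'bread'] (min_width=22, slack=1)
Line 3: ['brown', 'lightbulb', 'release'] (min_width=23, slack=0)
Line 4: ['bee', 'my', 'fruit', 'message'] (min_width=20, slack=3)
Line 5: ['for', 'data', 'address', 'fox'] (min_width=20, slack=3)
Line 6: ['clean', 'vector', 'ocean'] (min_width=18, slack=5)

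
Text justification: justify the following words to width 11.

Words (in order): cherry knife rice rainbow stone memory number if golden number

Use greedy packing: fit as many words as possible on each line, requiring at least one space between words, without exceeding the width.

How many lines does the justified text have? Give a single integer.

Line 1: ['cherry'] (min_width=6, slack=5)
Line 2: ['knife', 'rice'] (min_width=10, slack=1)
Line 3: ['rainbow'] (min_width=7, slack=4)
Line 4: ['stone'] (min_width=5, slack=6)
Line 5: ['memory'] (min_width=6, slack=5)
Line 6: ['number', 'if'] (min_width=9, slack=2)
Line 7: ['golden'] (min_width=6, slack=5)
Line 8: ['number'] (min_width=6, slack=5)
Total lines: 8

Answer: 8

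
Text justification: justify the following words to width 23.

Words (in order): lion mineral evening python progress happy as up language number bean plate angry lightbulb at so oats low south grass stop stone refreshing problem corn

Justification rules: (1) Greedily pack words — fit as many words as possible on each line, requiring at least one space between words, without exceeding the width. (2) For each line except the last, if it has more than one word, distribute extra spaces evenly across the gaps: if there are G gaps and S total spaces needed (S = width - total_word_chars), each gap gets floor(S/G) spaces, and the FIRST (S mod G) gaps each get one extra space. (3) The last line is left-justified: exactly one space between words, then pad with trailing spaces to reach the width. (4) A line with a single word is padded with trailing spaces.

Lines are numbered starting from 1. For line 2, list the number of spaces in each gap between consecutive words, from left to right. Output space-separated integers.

Answer: 2 2

Derivation:
Line 1: ['lion', 'mineral', 'evening'] (min_width=20, slack=3)
Line 2: ['python', 'progress', 'happy'] (min_width=21, slack=2)
Line 3: ['as', 'up', 'language', 'number'] (min_width=21, slack=2)
Line 4: ['bean', 'plate', 'angry'] (min_width=16, slack=7)
Line 5: ['lightbulb', 'at', 'so', 'oats'] (min_width=20, slack=3)
Line 6: ['low', 'south', 'grass', 'stop'] (min_width=20, slack=3)
Line 7: ['stone', 'refreshing'] (min_width=16, slack=7)
Line 8: ['problem', 'corn'] (min_width=12, slack=11)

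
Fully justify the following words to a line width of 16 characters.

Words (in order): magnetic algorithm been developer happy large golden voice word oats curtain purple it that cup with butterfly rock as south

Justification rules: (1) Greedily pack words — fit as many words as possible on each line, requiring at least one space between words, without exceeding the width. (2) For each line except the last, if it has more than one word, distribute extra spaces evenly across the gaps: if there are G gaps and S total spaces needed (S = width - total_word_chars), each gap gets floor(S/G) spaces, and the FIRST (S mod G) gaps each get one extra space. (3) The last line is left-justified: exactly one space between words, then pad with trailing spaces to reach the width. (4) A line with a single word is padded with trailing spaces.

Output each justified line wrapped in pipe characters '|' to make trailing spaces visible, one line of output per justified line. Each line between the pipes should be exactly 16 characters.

Answer: |magnetic        |
|algorithm   been|
|developer  happy|
|large     golden|
|voice  word oats|
|curtain   purple|
|it that cup with|
|butterfly   rock|
|as south        |

Derivation:
Line 1: ['magnetic'] (min_width=8, slack=8)
Line 2: ['algorithm', 'been'] (min_width=14, slack=2)
Line 3: ['developer', 'happy'] (min_width=15, slack=1)
Line 4: ['large', 'golden'] (min_width=12, slack=4)
Line 5: ['voice', 'word', 'oats'] (min_width=15, slack=1)
Line 6: ['curtain', 'purple'] (min_width=14, slack=2)
Line 7: ['it', 'that', 'cup', 'with'] (min_width=16, slack=0)
Line 8: ['butterfly', 'rock'] (min_width=14, slack=2)
Line 9: ['as', 'south'] (min_width=8, slack=8)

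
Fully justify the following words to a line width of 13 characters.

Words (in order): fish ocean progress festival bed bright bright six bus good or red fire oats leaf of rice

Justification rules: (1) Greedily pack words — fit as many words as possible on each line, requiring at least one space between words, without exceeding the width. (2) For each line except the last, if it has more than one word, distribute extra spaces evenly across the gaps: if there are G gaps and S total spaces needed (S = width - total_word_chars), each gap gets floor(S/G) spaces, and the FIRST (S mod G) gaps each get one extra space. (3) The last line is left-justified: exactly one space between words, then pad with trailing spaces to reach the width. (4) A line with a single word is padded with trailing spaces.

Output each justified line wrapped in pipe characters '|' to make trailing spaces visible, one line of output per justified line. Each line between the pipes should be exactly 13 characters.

Answer: |fish    ocean|
|progress     |
|festival  bed|
|bright bright|
|six  bus good|
|or  red  fire|
|oats  leaf of|
|rice         |

Derivation:
Line 1: ['fish', 'ocean'] (min_width=10, slack=3)
Line 2: ['progress'] (min_width=8, slack=5)
Line 3: ['festival', 'bed'] (min_width=12, slack=1)
Line 4: ['bright', 'bright'] (min_width=13, slack=0)
Line 5: ['six', 'bus', 'good'] (min_width=12, slack=1)
Line 6: ['or', 'red', 'fire'] (min_width=11, slack=2)
Line 7: ['oats', 'leaf', 'of'] (min_width=12, slack=1)
Line 8: ['rice'] (min_width=4, slack=9)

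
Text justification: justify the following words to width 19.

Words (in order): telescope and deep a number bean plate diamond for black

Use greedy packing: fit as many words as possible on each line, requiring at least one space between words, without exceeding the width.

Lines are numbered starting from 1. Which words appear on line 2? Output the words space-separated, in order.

Line 1: ['telescope', 'and', 'deep'] (min_width=18, slack=1)
Line 2: ['a', 'number', 'bean', 'plate'] (min_width=19, slack=0)
Line 3: ['diamond', 'for', 'black'] (min_width=17, slack=2)

Answer: a number bean plate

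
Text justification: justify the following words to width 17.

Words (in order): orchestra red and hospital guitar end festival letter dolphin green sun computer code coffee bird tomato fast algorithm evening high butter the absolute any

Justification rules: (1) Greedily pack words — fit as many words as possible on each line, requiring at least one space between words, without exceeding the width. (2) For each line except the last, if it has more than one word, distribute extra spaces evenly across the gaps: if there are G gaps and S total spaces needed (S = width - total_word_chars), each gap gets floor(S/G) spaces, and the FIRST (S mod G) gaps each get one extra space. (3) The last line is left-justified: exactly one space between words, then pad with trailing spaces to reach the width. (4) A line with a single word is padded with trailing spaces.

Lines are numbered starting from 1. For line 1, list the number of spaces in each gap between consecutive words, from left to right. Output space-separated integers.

Answer: 1 1

Derivation:
Line 1: ['orchestra', 'red', 'and'] (min_width=17, slack=0)
Line 2: ['hospital', 'guitar'] (min_width=15, slack=2)
Line 3: ['end', 'festival'] (min_width=12, slack=5)
Line 4: ['letter', 'dolphin'] (min_width=14, slack=3)
Line 5: ['green', 'sun'] (min_width=9, slack=8)
Line 6: ['computer', 'code'] (min_width=13, slack=4)
Line 7: ['coffee', 'bird'] (min_width=11, slack=6)
Line 8: ['tomato', 'fast'] (min_width=11, slack=6)
Line 9: ['algorithm', 'evening'] (min_width=17, slack=0)
Line 10: ['high', 'butter', 'the'] (min_width=15, slack=2)
Line 11: ['absolute', 'any'] (min_width=12, slack=5)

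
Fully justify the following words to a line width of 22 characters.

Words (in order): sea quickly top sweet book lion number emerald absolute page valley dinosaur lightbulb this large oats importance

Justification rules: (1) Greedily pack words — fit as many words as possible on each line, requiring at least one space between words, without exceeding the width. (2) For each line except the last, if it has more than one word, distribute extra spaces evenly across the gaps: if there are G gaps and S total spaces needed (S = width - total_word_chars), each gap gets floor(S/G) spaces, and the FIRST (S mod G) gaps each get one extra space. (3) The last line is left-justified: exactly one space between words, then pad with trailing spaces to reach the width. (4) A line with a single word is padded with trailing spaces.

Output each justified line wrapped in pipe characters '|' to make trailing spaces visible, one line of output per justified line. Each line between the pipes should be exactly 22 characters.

Line 1: ['sea', 'quickly', 'top', 'sweet'] (min_width=21, slack=1)
Line 2: ['book', 'lion', 'number'] (min_width=16, slack=6)
Line 3: ['emerald', 'absolute', 'page'] (min_width=21, slack=1)
Line 4: ['valley', 'dinosaur'] (min_width=15, slack=7)
Line 5: ['lightbulb', 'this', 'large'] (min_width=20, slack=2)
Line 6: ['oats', 'importance'] (min_width=15, slack=7)

Answer: |sea  quickly top sweet|
|book    lion    number|
|emerald  absolute page|
|valley        dinosaur|
|lightbulb  this  large|
|oats importance       |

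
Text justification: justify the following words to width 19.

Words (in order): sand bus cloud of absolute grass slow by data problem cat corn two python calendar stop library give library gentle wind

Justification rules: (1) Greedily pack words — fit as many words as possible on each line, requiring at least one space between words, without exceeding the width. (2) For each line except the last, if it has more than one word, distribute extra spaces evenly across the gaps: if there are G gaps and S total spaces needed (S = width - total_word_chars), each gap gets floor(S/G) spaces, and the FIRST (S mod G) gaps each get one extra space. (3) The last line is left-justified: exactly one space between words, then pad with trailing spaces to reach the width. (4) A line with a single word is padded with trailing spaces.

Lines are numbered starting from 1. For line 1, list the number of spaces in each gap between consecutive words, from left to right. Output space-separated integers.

Answer: 2 2 1

Derivation:
Line 1: ['sand', 'bus', 'cloud', 'of'] (min_width=17, slack=2)
Line 2: ['absolute', 'grass', 'slow'] (min_width=19, slack=0)
Line 3: ['by', 'data', 'problem', 'cat'] (min_width=19, slack=0)
Line 4: ['corn', 'two', 'python'] (min_width=15, slack=4)
Line 5: ['calendar', 'stop'] (min_width=13, slack=6)
Line 6: ['library', 'give'] (min_width=12, slack=7)
Line 7: ['library', 'gentle', 'wind'] (min_width=19, slack=0)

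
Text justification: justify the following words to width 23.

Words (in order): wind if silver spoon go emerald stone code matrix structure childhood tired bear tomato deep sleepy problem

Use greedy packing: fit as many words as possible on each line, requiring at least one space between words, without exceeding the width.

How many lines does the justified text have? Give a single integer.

Answer: 6

Derivation:
Line 1: ['wind', 'if', 'silver', 'spoon', 'go'] (min_width=23, slack=0)
Line 2: ['emerald', 'stone', 'code'] (min_width=18, slack=5)
Line 3: ['matrix', 'structure'] (min_width=16, slack=7)
Line 4: ['childhood', 'tired', 'bear'] (min_width=20, slack=3)
Line 5: ['tomato', 'deep', 'sleepy'] (min_width=18, slack=5)
Line 6: ['problem'] (min_width=7, slack=16)
Total lines: 6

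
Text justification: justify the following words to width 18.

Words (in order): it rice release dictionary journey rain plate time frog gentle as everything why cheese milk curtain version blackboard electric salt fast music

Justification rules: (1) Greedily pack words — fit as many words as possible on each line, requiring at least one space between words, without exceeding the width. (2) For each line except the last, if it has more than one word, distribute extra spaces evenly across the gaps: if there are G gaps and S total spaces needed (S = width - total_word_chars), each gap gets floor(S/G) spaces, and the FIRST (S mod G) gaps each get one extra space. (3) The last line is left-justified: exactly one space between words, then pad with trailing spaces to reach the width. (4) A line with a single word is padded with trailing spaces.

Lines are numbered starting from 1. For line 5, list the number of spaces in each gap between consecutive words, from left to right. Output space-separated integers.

Line 1: ['it', 'rice', 'release'] (min_width=15, slack=3)
Line 2: ['dictionary', 'journey'] (min_width=18, slack=0)
Line 3: ['rain', 'plate', 'time'] (min_width=15, slack=3)
Line 4: ['frog', 'gentle', 'as'] (min_width=14, slack=4)
Line 5: ['everything', 'why'] (min_width=14, slack=4)
Line 6: ['cheese', 'milk'] (min_width=11, slack=7)
Line 7: ['curtain', 'version'] (min_width=15, slack=3)
Line 8: ['blackboard'] (min_width=10, slack=8)
Line 9: ['electric', 'salt', 'fast'] (min_width=18, slack=0)
Line 10: ['music'] (min_width=5, slack=13)

Answer: 5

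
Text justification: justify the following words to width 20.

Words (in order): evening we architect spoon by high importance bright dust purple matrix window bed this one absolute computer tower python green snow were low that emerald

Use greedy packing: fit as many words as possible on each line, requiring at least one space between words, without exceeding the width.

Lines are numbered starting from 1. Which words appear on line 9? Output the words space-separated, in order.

Line 1: ['evening', 'we', 'architect'] (min_width=20, slack=0)
Line 2: ['spoon', 'by', 'high'] (min_width=13, slack=7)
Line 3: ['importance', 'bright'] (min_width=17, slack=3)
Line 4: ['dust', 'purple', 'matrix'] (min_width=18, slack=2)
Line 5: ['window', 'bed', 'this', 'one'] (min_width=19, slack=1)
Line 6: ['absolute', 'computer'] (min_width=17, slack=3)
Line 7: ['tower', 'python', 'green'] (min_width=18, slack=2)
Line 8: ['snow', 'were', 'low', 'that'] (min_width=18, slack=2)
Line 9: ['emerald'] (min_width=7, slack=13)

Answer: emerald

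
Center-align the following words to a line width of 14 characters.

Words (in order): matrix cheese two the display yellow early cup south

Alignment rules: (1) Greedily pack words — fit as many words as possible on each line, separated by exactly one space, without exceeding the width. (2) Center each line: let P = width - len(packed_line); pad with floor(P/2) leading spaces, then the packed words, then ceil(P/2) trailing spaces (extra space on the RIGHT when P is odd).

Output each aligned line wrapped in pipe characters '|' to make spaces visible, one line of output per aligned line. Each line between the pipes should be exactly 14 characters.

Line 1: ['matrix', 'cheese'] (min_width=13, slack=1)
Line 2: ['two', 'the'] (min_width=7, slack=7)
Line 3: ['display', 'yellow'] (min_width=14, slack=0)
Line 4: ['early', 'cup'] (min_width=9, slack=5)
Line 5: ['south'] (min_width=5, slack=9)

Answer: |matrix cheese |
|   two the    |
|display yellow|
|  early cup   |
|    south     |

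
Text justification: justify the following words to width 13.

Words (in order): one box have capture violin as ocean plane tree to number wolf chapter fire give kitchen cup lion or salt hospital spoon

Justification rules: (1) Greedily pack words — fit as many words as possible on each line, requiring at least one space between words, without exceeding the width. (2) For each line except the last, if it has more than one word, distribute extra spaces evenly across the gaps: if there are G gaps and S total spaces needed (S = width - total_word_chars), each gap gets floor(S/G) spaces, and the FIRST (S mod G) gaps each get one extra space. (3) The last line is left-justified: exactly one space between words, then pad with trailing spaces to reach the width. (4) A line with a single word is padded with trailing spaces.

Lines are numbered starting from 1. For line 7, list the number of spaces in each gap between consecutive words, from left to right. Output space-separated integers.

Answer: 2

Derivation:
Line 1: ['one', 'box', 'have'] (min_width=12, slack=1)
Line 2: ['capture'] (min_width=7, slack=6)
Line 3: ['violin', 'as'] (min_width=9, slack=4)
Line 4: ['ocean', 'plane'] (min_width=11, slack=2)
Line 5: ['tree', 'to'] (min_width=7, slack=6)
Line 6: ['number', 'wolf'] (min_width=11, slack=2)
Line 7: ['chapter', 'fire'] (min_width=12, slack=1)
Line 8: ['give', 'kitchen'] (min_width=12, slack=1)
Line 9: ['cup', 'lion', 'or'] (min_width=11, slack=2)
Line 10: ['salt', 'hospital'] (min_width=13, slack=0)
Line 11: ['spoon'] (min_width=5, slack=8)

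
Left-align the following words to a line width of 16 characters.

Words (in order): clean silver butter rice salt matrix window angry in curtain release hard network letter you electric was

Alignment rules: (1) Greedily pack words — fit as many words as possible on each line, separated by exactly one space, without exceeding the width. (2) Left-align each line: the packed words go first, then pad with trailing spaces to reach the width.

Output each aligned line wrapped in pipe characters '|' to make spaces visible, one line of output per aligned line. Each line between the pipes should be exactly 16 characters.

Line 1: ['clean', 'silver'] (min_width=12, slack=4)
Line 2: ['butter', 'rice', 'salt'] (min_width=16, slack=0)
Line 3: ['matrix', 'window'] (min_width=13, slack=3)
Line 4: ['angry', 'in', 'curtain'] (min_width=16, slack=0)
Line 5: ['release', 'hard'] (min_width=12, slack=4)
Line 6: ['network', 'letter'] (min_width=14, slack=2)
Line 7: ['you', 'electric', 'was'] (min_width=16, slack=0)

Answer: |clean silver    |
|butter rice salt|
|matrix window   |
|angry in curtain|
|release hard    |
|network letter  |
|you electric was|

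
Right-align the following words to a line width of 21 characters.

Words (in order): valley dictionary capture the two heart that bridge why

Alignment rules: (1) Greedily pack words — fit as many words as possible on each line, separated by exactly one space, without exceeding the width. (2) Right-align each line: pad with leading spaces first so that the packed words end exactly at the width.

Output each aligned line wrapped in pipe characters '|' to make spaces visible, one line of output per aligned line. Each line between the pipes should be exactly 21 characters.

Answer: |    valley dictionary|
|capture the two heart|
|      that bridge why|

Derivation:
Line 1: ['valley', 'dictionary'] (min_width=17, slack=4)
Line 2: ['capture', 'the', 'two', 'heart'] (min_width=21, slack=0)
Line 3: ['that', 'bridge', 'why'] (min_width=15, slack=6)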